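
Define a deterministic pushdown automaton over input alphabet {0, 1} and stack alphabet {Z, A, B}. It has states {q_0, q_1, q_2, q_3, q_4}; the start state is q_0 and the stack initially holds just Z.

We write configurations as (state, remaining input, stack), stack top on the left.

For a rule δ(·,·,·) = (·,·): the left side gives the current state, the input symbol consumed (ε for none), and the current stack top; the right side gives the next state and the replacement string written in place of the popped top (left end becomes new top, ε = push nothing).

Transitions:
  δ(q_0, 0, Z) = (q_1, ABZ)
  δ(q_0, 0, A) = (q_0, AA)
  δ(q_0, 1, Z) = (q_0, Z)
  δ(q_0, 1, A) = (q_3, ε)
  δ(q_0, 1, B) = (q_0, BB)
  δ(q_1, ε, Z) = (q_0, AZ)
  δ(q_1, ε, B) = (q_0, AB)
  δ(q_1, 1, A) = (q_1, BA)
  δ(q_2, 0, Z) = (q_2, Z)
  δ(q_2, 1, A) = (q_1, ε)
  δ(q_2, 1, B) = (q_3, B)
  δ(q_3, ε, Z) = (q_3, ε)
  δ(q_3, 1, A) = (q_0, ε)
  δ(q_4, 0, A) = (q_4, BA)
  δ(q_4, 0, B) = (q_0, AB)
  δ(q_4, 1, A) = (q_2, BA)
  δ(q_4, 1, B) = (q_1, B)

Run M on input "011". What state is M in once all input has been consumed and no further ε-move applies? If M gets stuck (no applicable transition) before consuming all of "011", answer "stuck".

q_3

(q_0, 011, Z) ⊢ (q_1, 11, ABZ) ⊢ (q_1, 1, BABZ) ⊢ (q_0, 1, ABABZ) ⊢ (q_3, ε, BABZ)
All input consumed; M is in state q_3.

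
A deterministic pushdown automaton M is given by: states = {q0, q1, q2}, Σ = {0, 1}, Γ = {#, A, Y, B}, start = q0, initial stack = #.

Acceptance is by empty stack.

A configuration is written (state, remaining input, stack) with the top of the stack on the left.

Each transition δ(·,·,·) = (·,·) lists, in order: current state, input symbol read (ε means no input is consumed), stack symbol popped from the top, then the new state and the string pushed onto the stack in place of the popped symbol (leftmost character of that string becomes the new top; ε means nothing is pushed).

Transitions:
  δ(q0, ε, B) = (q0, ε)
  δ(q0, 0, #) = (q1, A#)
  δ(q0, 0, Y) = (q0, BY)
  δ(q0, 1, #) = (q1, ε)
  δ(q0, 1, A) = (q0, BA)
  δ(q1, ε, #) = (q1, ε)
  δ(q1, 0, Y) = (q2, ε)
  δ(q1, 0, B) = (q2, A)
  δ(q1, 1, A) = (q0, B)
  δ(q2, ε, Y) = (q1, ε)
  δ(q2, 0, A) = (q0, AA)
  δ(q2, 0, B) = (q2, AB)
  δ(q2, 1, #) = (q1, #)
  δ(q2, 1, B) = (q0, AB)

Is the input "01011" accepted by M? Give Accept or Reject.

Accept

(q0, 01011, #) ⊢ (q1, 1011, A#) ⊢ (q0, 011, B#) ⊢ (q0, 011, #) ⊢ (q1, 11, A#) ⊢ (q0, 1, B#) ⊢ (q0, 1, #) ⊢ (q1, ε, ε)
All input consumed and the stack is empty.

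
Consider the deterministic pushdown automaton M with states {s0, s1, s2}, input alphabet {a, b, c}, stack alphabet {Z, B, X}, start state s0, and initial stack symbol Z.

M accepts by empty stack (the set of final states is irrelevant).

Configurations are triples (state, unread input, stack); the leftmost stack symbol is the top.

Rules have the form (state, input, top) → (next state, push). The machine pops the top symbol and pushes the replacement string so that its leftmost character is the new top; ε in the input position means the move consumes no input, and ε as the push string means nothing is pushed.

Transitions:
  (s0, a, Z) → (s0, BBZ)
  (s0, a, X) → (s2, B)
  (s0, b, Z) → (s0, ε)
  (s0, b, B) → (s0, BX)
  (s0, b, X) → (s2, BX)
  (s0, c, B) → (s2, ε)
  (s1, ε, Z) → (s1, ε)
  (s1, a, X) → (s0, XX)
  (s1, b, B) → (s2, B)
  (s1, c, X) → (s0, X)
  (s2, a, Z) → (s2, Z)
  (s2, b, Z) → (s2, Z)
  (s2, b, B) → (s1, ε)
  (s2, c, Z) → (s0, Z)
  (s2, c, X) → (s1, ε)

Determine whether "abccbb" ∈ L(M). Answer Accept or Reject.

Accept

(s0, abccbb, Z)
  read a, top Z: go to s0, push BBZ → (s0, bccbb, BBZ)
  read b, top B: go to s0, push BX → (s0, ccbb, BXBZ)
  read c, top B: go to s2, push ε → (s2, cbb, XBZ)
  read c, top X: go to s1, push ε → (s1, bb, BZ)
  read b, top B: go to s2, push B → (s2, b, BZ)
  read b, top B: go to s1, push ε → (s1, ε, Z)
  ε-move, top Z: go to s1, push ε → (s1, ε, ε)
All input consumed and the stack is empty.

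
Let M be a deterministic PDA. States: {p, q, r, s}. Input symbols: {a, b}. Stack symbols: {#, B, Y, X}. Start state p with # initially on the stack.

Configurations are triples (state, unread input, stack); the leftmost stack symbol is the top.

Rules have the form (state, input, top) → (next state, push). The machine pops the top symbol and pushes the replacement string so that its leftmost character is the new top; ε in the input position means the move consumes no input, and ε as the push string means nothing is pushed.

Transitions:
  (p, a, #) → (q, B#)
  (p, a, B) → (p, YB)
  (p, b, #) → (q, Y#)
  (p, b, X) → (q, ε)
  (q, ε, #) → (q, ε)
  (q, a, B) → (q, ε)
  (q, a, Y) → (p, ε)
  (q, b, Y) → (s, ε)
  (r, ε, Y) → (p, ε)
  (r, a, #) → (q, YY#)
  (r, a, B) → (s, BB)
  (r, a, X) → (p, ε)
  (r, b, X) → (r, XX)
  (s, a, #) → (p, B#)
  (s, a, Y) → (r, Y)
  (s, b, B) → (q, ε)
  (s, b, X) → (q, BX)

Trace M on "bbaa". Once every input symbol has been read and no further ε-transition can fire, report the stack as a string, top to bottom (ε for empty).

YB#

(p, bbaa, #)
  read b, top #: go to q, push Y# → (q, baa, Y#)
  read b, top Y: go to s, push ε → (s, aa, #)
  read a, top #: go to p, push B# → (p, a, B#)
  read a, top B: go to p, push YB → (p, ε, YB#)
All input consumed in state p with stack YB#.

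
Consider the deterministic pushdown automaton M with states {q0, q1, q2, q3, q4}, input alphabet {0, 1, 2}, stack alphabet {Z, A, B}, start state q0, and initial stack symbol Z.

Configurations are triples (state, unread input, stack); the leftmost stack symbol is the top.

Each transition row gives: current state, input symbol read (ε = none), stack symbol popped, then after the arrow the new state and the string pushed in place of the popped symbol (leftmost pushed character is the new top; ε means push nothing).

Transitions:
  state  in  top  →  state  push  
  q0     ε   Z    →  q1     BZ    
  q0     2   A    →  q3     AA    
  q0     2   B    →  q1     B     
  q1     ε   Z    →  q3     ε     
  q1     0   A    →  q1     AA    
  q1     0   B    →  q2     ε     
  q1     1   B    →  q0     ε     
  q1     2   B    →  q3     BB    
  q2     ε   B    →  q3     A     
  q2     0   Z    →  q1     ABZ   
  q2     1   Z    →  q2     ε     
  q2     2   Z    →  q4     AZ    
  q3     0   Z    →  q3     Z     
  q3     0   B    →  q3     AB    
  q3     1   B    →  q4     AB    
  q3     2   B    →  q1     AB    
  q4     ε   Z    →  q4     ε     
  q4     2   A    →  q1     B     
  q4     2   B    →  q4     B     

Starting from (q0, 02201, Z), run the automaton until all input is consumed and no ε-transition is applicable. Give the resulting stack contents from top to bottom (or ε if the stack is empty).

ε

(q0, 02201, Z)
  ε-move, top Z: go to q1, push BZ → (q1, 02201, BZ)
  read 0, top B: go to q2, push ε → (q2, 2201, Z)
  read 2, top Z: go to q4, push AZ → (q4, 201, AZ)
  read 2, top A: go to q1, push B → (q1, 01, BZ)
  read 0, top B: go to q2, push ε → (q2, 1, Z)
  read 1, top Z: go to q2, push ε → (q2, ε, ε)
All input consumed in state q2 with stack ε.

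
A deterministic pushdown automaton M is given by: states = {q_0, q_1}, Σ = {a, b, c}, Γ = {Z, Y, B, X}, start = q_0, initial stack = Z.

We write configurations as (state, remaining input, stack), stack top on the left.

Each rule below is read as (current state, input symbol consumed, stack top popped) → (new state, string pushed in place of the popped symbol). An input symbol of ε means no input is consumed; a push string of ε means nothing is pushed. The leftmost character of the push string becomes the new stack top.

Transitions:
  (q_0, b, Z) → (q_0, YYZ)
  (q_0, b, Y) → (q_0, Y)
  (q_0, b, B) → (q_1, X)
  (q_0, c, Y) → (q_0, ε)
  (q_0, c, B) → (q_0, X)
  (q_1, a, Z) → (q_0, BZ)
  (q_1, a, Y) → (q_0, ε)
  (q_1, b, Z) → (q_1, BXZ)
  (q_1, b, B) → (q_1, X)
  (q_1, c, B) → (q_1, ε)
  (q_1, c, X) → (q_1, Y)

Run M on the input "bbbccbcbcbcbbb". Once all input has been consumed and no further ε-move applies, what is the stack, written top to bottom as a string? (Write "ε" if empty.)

YZ

(q_0, bbbccbcbcbcbbb, Z)
  read b, top Z: go to q_0, push YYZ → (q_0, bbccbcbcbcbbb, YYZ)
  read b, top Y: go to q_0, push Y → (q_0, bccbcbcbcbbb, YYZ)
  read b, top Y: go to q_0, push Y → (q_0, ccbcbcbcbbb, YYZ)
  read c, top Y: go to q_0, push ε → (q_0, cbcbcbcbbb, YZ)
  read c, top Y: go to q_0, push ε → (q_0, bcbcbcbbb, Z)
  read b, top Z: go to q_0, push YYZ → (q_0, cbcbcbbb, YYZ)
  read c, top Y: go to q_0, push ε → (q_0, bcbcbbb, YZ)
  read b, top Y: go to q_0, push Y → (q_0, cbcbbb, YZ)
  read c, top Y: go to q_0, push ε → (q_0, bcbbb, Z)
  read b, top Z: go to q_0, push YYZ → (q_0, cbbb, YYZ)
  read c, top Y: go to q_0, push ε → (q_0, bbb, YZ)
  read b, top Y: go to q_0, push Y → (q_0, bb, YZ)
  read b, top Y: go to q_0, push Y → (q_0, b, YZ)
  read b, top Y: go to q_0, push Y → (q_0, ε, YZ)
All input consumed in state q_0 with stack YZ.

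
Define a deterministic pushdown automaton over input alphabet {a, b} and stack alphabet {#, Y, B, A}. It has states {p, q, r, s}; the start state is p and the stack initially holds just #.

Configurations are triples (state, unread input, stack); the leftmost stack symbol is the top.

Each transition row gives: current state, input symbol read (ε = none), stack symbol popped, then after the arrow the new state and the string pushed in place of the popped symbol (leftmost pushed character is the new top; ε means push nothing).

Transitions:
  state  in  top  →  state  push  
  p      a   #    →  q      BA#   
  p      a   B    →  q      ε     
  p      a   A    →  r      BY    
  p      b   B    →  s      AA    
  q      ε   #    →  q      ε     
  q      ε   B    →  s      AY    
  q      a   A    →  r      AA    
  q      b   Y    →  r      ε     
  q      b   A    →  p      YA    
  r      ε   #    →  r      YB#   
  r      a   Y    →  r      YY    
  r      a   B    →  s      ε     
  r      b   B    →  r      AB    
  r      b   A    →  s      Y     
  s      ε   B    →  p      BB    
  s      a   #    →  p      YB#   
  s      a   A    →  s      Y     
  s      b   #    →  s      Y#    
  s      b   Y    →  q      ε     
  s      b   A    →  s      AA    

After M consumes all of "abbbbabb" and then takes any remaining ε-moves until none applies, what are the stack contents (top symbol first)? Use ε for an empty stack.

YAAAAYA#

(p, abbbbabb, #) ⊢ (q, bbbbabb, BA#) ⊢ (s, bbbbabb, AYA#) ⊢ (s, bbbabb, AAYA#) ⊢ (s, bbabb, AAAYA#) ⊢ (s, babb, AAAAYA#) ⊢ (s, abb, AAAAAYA#) ⊢ (s, bb, YAAAAYA#) ⊢ (q, b, AAAAYA#) ⊢ (p, ε, YAAAAYA#)
All input consumed in state p with stack YAAAAYA#.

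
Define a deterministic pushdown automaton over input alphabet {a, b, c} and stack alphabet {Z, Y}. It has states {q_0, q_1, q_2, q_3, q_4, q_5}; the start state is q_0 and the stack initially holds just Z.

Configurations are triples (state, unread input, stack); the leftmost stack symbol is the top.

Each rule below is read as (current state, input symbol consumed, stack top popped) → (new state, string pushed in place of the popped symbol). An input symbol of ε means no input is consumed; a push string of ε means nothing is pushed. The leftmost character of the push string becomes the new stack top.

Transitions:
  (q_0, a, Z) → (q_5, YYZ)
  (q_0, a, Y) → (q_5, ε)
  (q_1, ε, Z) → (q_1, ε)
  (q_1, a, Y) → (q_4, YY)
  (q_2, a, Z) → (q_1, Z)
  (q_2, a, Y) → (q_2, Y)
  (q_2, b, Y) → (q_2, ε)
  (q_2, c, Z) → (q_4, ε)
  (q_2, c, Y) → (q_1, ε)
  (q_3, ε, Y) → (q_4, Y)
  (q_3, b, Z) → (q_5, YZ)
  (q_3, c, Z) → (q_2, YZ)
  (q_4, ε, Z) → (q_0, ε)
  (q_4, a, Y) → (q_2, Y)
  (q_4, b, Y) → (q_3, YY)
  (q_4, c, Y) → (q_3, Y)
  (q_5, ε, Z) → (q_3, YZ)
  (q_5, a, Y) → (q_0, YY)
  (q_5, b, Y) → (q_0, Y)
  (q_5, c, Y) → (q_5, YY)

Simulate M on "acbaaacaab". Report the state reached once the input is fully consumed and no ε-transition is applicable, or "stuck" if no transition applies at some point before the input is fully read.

q_0

(q_0, acbaaacaab, Z)
  read a, top Z: go to q_5, push YYZ → (q_5, cbaaacaab, YYZ)
  read c, top Y: go to q_5, push YY → (q_5, baaacaab, YYYZ)
  read b, top Y: go to q_0, push Y → (q_0, aaacaab, YYYZ)
  read a, top Y: go to q_5, push ε → (q_5, aacaab, YYZ)
  read a, top Y: go to q_0, push YY → (q_0, acaab, YYYZ)
  read a, top Y: go to q_5, push ε → (q_5, caab, YYZ)
  read c, top Y: go to q_5, push YY → (q_5, aab, YYYZ)
  read a, top Y: go to q_0, push YY → (q_0, ab, YYYYZ)
  read a, top Y: go to q_5, push ε → (q_5, b, YYYZ)
  read b, top Y: go to q_0, push Y → (q_0, ε, YYYZ)
All input consumed; M is in state q_0.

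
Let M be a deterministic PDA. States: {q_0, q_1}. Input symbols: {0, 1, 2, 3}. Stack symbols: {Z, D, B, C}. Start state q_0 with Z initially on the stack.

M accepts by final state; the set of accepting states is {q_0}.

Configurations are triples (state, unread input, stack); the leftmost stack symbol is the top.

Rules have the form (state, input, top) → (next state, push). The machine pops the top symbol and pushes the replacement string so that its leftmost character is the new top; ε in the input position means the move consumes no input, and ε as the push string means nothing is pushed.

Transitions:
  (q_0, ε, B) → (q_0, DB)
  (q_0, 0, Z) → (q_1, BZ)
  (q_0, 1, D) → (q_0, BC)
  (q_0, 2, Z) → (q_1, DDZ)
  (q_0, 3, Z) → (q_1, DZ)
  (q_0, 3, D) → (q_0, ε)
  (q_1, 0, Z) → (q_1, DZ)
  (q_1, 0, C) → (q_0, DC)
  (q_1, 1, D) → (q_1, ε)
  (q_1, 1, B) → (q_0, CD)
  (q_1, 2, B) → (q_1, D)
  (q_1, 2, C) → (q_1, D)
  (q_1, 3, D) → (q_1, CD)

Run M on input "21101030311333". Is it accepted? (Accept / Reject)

(q_0, 21101030311333, Z)
  read 2, top Z: go to q_1, push DDZ → (q_1, 1101030311333, DDZ)
  read 1, top D: go to q_1, push ε → (q_1, 101030311333, DZ)
  read 1, top D: go to q_1, push ε → (q_1, 01030311333, Z)
  read 0, top Z: go to q_1, push DZ → (q_1, 1030311333, DZ)
  read 1, top D: go to q_1, push ε → (q_1, 030311333, Z)
  read 0, top Z: go to q_1, push DZ → (q_1, 30311333, DZ)
  read 3, top D: go to q_1, push CD → (q_1, 0311333, CDZ)
  read 0, top C: go to q_0, push DC → (q_0, 311333, DCDZ)
  read 3, top D: go to q_0, push ε → (q_0, 11333, CDZ)
No transition applies at (q_0, 11333, CDZ); input not fully consumed.

Reject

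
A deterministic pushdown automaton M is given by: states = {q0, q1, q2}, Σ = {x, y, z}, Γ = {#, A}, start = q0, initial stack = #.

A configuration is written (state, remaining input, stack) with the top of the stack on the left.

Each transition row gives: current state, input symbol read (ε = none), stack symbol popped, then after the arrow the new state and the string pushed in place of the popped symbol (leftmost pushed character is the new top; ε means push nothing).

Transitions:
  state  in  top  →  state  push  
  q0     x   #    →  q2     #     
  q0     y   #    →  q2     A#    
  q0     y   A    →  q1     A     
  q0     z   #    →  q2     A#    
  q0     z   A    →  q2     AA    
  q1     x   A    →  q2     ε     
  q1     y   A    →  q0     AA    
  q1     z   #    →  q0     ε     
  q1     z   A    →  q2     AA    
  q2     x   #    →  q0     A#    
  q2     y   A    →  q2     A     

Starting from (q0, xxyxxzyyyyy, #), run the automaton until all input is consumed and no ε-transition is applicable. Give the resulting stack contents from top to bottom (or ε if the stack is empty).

(q0, xxyxxzyyyyy, #) ⊢ (q2, xyxxzyyyyy, #) ⊢ (q0, yxxzyyyyy, A#) ⊢ (q1, xxzyyyyy, A#) ⊢ (q2, xzyyyyy, #) ⊢ (q0, zyyyyy, A#) ⊢ (q2, yyyyy, AA#) ⊢ (q2, yyyy, AA#) ⊢ (q2, yyy, AA#) ⊢ (q2, yy, AA#) ⊢ (q2, y, AA#) ⊢ (q2, ε, AA#)
All input consumed in state q2 with stack AA#.

AA#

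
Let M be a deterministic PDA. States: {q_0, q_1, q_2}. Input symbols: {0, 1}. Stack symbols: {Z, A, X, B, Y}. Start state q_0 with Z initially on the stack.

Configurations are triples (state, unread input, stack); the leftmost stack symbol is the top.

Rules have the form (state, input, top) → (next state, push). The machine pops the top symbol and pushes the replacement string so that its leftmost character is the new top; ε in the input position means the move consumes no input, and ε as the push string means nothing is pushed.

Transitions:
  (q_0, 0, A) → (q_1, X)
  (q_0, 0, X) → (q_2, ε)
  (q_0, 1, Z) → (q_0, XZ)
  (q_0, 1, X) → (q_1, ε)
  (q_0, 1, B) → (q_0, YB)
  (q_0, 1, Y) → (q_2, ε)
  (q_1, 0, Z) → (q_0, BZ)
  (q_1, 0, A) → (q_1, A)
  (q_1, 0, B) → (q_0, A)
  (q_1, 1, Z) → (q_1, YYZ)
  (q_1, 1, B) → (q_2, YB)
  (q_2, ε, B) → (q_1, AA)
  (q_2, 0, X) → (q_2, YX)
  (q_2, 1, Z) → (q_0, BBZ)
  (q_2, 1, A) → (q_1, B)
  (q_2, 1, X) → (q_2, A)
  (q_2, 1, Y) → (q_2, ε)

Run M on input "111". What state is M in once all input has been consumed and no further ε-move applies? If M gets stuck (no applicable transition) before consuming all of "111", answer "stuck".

q_1

(q_0, 111, Z)
  read 1, top Z: go to q_0, push XZ → (q_0, 11, XZ)
  read 1, top X: go to q_1, push ε → (q_1, 1, Z)
  read 1, top Z: go to q_1, push YYZ → (q_1, ε, YYZ)
All input consumed; M is in state q_1.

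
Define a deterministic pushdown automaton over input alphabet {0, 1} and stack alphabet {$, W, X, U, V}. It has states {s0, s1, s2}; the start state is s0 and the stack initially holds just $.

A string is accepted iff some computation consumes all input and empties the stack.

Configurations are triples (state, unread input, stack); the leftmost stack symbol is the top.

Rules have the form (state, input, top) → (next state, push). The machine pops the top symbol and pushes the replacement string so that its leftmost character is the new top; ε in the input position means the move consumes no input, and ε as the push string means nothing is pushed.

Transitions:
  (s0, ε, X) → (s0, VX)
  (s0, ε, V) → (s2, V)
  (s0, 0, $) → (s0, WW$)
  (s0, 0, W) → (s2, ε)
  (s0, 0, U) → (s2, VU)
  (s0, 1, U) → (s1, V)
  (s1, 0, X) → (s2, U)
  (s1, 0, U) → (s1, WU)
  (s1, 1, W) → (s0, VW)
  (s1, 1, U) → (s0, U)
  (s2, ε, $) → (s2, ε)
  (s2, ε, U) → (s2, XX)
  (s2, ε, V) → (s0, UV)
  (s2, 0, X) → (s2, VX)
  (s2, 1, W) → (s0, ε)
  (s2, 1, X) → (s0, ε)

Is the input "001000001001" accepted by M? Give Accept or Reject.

Reject

(s0, 001000001001, $)
  read 0, top $: go to s0, push WW$ → (s0, 01000001001, WW$)
  read 0, top W: go to s2, push ε → (s2, 1000001001, W$)
  read 1, top W: go to s0, push ε → (s0, 000001001, $)
  read 0, top $: go to s0, push WW$ → (s0, 00001001, WW$)
  read 0, top W: go to s2, push ε → (s2, 0001001, W$)
No transition applies at (s2, 0001001, W$); input not fully consumed.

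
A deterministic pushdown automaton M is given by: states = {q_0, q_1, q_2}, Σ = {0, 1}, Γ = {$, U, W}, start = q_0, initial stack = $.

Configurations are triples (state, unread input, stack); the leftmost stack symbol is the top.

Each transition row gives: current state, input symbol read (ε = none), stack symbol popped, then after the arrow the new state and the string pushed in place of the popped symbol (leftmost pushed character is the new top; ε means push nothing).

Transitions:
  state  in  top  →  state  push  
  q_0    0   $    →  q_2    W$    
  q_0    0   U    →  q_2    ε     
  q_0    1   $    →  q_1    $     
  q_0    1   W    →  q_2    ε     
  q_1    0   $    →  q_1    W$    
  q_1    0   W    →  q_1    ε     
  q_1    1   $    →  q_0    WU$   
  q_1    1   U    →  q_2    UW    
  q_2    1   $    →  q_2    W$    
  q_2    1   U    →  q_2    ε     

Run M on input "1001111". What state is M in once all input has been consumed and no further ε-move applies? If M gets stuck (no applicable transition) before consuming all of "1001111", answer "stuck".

(q_0, 1001111, $)
  read 1, top $: go to q_1, push $ → (q_1, 001111, $)
  read 0, top $: go to q_1, push W$ → (q_1, 01111, W$)
  read 0, top W: go to q_1, push ε → (q_1, 1111, $)
  read 1, top $: go to q_0, push WU$ → (q_0, 111, WU$)
  read 1, top W: go to q_2, push ε → (q_2, 11, U$)
  read 1, top U: go to q_2, push ε → (q_2, 1, $)
  read 1, top $: go to q_2, push W$ → (q_2, ε, W$)
All input consumed; M is in state q_2.

q_2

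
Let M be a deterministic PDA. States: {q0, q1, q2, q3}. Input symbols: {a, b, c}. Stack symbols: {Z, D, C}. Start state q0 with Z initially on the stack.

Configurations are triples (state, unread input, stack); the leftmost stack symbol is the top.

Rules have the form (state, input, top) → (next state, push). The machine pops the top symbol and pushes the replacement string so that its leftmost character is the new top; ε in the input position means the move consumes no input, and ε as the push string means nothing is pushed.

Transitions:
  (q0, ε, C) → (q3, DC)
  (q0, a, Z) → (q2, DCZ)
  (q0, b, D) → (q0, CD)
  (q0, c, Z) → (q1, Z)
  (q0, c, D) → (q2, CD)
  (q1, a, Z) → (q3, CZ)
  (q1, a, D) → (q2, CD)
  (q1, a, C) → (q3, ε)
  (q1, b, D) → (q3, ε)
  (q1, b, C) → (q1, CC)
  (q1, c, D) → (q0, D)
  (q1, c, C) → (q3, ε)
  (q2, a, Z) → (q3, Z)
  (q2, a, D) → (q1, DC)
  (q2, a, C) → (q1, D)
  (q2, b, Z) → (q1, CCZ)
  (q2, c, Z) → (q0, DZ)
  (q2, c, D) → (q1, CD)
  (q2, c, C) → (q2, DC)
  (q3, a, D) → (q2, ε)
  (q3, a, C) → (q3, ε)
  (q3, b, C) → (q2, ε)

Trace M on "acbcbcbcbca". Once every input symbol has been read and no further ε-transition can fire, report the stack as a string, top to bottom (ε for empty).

DCZ

(q0, acbcbcbcbca, Z)
  read a, top Z: go to q2, push DCZ → (q2, cbcbcbcbca, DCZ)
  read c, top D: go to q1, push CD → (q1, bcbcbcbca, CDCZ)
  read b, top C: go to q1, push CC → (q1, cbcbcbca, CCDCZ)
  read c, top C: go to q3, push ε → (q3, bcbcbca, CDCZ)
  read b, top C: go to q2, push ε → (q2, cbcbca, DCZ)
  read c, top D: go to q1, push CD → (q1, bcbca, CDCZ)
  read b, top C: go to q1, push CC → (q1, cbca, CCDCZ)
  read c, top C: go to q3, push ε → (q3, bca, CDCZ)
  read b, top C: go to q2, push ε → (q2, ca, DCZ)
  read c, top D: go to q1, push CD → (q1, a, CDCZ)
  read a, top C: go to q3, push ε → (q3, ε, DCZ)
All input consumed in state q3 with stack DCZ.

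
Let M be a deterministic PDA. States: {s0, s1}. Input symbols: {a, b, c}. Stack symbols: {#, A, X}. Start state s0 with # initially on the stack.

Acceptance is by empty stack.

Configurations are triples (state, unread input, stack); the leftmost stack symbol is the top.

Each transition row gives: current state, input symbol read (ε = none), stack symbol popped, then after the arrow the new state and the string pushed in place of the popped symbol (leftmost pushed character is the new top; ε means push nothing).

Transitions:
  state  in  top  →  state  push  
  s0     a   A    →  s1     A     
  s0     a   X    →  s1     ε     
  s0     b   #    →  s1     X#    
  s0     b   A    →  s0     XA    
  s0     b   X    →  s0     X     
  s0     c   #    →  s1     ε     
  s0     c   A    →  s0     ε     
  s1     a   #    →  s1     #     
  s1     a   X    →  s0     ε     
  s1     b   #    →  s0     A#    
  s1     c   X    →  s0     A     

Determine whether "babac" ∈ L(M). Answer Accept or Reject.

(s0, babac, #)
  read b, top #: go to s1, push X# → (s1, abac, X#)
  read a, top X: go to s0, push ε → (s0, bac, #)
  read b, top #: go to s1, push X# → (s1, ac, X#)
  read a, top X: go to s0, push ε → (s0, c, #)
  read c, top #: go to s1, push ε → (s1, ε, ε)
All input consumed and the stack is empty.

Accept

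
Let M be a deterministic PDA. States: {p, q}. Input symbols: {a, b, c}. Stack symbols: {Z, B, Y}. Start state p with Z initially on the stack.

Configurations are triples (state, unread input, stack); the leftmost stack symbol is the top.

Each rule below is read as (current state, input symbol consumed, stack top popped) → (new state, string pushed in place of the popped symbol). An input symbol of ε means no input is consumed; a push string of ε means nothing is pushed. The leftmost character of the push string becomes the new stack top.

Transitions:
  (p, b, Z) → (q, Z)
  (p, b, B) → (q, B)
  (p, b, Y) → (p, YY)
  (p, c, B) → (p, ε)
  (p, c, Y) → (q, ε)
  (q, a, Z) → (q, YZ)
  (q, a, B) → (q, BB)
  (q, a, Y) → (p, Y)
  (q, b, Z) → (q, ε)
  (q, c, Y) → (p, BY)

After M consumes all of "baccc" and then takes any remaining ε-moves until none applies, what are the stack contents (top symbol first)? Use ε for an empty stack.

(p, baccc, Z)
  read b, top Z: go to q, push Z → (q, accc, Z)
  read a, top Z: go to q, push YZ → (q, ccc, YZ)
  read c, top Y: go to p, push BY → (p, cc, BYZ)
  read c, top B: go to p, push ε → (p, c, YZ)
  read c, top Y: go to q, push ε → (q, ε, Z)
All input consumed in state q with stack Z.

Z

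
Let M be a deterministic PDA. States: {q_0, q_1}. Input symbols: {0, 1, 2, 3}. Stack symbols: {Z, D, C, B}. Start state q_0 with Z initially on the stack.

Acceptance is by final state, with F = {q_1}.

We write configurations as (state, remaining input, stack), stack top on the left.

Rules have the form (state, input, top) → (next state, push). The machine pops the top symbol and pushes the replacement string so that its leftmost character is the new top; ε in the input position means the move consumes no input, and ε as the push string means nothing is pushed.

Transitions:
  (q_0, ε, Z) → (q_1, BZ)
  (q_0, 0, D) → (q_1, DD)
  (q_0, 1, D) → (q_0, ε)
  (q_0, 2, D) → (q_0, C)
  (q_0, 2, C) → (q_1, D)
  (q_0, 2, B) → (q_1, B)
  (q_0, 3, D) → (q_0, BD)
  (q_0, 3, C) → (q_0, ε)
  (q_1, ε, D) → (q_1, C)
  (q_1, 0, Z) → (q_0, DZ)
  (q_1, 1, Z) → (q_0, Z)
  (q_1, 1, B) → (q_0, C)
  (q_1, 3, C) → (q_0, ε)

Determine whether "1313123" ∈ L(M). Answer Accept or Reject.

Accept

(q_0, 1313123, Z)
  ε-move, top Z: go to q_1, push BZ → (q_1, 1313123, BZ)
  read 1, top B: go to q_0, push C → (q_0, 313123, CZ)
  read 3, top C: go to q_0, push ε → (q_0, 13123, Z)
  ε-move, top Z: go to q_1, push BZ → (q_1, 13123, BZ)
  read 1, top B: go to q_0, push C → (q_0, 3123, CZ)
  read 3, top C: go to q_0, push ε → (q_0, 123, Z)
  ε-move, top Z: go to q_1, push BZ → (q_1, 123, BZ)
  read 1, top B: go to q_0, push C → (q_0, 23, CZ)
  read 2, top C: go to q_1, push D → (q_1, 3, DZ)
  ε-move, top D: go to q_1, push C → (q_1, 3, CZ)
  read 3, top C: go to q_0, push ε → (q_0, ε, Z)
  ε-move, top Z: go to q_1, push BZ → (q_1, ε, BZ)
All input consumed; state q_1 ∈ F.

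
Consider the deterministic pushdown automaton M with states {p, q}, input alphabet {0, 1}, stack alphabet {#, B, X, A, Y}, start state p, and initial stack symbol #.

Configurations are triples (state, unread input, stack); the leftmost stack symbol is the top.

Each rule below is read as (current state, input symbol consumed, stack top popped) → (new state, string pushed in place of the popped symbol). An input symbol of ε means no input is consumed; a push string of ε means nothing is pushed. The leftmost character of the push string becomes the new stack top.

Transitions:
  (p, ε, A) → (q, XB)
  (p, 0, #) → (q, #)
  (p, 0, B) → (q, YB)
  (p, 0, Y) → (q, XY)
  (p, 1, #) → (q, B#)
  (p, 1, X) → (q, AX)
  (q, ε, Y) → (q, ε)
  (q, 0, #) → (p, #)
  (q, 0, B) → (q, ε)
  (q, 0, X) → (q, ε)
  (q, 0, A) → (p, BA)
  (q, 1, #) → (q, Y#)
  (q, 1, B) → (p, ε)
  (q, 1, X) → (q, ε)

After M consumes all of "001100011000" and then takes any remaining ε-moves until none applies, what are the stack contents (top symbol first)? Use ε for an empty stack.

(p, 001100011000, #)
  read 0, top #: go to q, push # → (q, 01100011000, #)
  read 0, top #: go to p, push # → (p, 1100011000, #)
  read 1, top #: go to q, push B# → (q, 100011000, B#)
  read 1, top B: go to p, push ε → (p, 00011000, #)
  read 0, top #: go to q, push # → (q, 0011000, #)
  read 0, top #: go to p, push # → (p, 011000, #)
  read 0, top #: go to q, push # → (q, 11000, #)
  read 1, top #: go to q, push Y# → (q, 1000, Y#)
  ε-move, top Y: go to q, push ε → (q, 1000, #)
  read 1, top #: go to q, push Y# → (q, 000, Y#)
  ε-move, top Y: go to q, push ε → (q, 000, #)
  read 0, top #: go to p, push # → (p, 00, #)
  read 0, top #: go to q, push # → (q, 0, #)
  read 0, top #: go to p, push # → (p, ε, #)
All input consumed in state p with stack #.

#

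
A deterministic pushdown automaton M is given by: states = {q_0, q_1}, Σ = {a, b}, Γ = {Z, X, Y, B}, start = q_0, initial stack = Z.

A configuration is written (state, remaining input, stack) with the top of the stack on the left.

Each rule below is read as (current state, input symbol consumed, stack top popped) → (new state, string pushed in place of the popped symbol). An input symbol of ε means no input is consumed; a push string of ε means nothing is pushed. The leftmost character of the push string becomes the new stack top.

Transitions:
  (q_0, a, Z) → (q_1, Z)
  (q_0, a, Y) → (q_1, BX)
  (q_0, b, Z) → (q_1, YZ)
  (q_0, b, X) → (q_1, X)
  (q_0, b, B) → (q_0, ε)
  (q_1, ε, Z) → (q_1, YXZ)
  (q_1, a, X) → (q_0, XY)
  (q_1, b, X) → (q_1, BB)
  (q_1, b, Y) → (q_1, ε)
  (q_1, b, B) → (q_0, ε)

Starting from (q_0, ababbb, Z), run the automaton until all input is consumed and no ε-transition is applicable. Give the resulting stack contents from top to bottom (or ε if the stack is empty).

(q_0, ababbb, Z)
  read a, top Z: go to q_1, push Z → (q_1, babbb, Z)
  ε-move, top Z: go to q_1, push YXZ → (q_1, babbb, YXZ)
  read b, top Y: go to q_1, push ε → (q_1, abbb, XZ)
  read a, top X: go to q_0, push XY → (q_0, bbb, XYZ)
  read b, top X: go to q_1, push X → (q_1, bb, XYZ)
  read b, top X: go to q_1, push BB → (q_1, b, BBYZ)
  read b, top B: go to q_0, push ε → (q_0, ε, BYZ)
All input consumed in state q_0 with stack BYZ.

BYZ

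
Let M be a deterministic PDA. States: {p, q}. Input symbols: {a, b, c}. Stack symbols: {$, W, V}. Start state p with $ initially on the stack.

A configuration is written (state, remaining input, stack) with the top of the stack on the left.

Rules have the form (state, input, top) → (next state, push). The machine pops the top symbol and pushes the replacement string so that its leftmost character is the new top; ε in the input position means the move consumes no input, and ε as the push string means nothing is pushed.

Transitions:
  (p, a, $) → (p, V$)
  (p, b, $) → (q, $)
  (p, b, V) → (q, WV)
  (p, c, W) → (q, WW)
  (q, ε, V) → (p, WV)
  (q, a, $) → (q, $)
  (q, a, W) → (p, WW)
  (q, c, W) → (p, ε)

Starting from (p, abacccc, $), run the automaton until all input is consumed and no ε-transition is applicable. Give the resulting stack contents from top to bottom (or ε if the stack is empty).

(p, abacccc, $) ⊢ (p, bacccc, V$) ⊢ (q, acccc, WV$) ⊢ (p, cccc, WWV$) ⊢ (q, ccc, WWWV$) ⊢ (p, cc, WWV$) ⊢ (q, c, WWWV$) ⊢ (p, ε, WWV$)
All input consumed in state p with stack WWV$.

WWV$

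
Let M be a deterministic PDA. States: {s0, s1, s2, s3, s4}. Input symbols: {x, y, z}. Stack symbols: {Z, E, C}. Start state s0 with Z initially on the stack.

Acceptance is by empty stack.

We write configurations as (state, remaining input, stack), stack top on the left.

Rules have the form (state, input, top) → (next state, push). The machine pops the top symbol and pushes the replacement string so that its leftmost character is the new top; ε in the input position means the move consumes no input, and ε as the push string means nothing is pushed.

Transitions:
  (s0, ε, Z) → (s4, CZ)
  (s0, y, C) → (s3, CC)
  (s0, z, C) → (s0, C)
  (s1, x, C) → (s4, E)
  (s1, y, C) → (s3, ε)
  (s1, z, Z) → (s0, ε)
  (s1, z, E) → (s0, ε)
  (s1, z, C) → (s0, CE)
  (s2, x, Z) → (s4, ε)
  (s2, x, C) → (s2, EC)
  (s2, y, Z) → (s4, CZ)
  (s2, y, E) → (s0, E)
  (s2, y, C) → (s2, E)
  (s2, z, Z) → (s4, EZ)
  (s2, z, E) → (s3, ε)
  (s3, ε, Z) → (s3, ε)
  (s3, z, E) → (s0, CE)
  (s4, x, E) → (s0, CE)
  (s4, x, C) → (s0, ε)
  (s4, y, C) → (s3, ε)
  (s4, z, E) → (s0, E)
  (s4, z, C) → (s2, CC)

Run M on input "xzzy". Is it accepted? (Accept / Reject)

(s0, xzzy, Z) ⊢ (s4, xzzy, CZ) ⊢ (s0, zzy, Z) ⊢ (s4, zzy, CZ) ⊢ (s2, zy, CCZ)
No transition applies at (s2, zy, CCZ); input not fully consumed.

Reject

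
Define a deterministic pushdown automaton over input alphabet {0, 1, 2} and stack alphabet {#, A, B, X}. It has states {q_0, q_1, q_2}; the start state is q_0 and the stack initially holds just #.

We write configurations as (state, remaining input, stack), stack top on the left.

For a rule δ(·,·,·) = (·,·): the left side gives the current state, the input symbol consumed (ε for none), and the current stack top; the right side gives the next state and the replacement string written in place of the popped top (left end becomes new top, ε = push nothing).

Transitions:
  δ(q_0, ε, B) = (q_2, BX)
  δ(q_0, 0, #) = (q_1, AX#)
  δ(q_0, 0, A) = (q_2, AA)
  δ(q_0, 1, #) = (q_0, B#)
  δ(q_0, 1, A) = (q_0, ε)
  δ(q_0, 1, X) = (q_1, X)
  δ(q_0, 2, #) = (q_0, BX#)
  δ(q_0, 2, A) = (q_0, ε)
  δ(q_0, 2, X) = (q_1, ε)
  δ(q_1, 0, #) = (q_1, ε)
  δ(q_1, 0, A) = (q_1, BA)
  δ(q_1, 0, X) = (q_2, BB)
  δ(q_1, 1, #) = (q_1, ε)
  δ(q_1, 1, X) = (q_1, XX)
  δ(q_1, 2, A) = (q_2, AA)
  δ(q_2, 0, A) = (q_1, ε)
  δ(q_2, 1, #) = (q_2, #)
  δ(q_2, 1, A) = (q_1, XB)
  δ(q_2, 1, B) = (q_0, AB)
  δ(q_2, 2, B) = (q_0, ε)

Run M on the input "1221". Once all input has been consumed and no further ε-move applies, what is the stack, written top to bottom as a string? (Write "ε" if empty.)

(q_0, 1221, #) ⊢ (q_0, 221, B#) ⊢ (q_2, 221, BX#) ⊢ (q_0, 21, X#) ⊢ (q_1, 1, #) ⊢ (q_1, ε, ε)
All input consumed in state q_1 with stack ε.

ε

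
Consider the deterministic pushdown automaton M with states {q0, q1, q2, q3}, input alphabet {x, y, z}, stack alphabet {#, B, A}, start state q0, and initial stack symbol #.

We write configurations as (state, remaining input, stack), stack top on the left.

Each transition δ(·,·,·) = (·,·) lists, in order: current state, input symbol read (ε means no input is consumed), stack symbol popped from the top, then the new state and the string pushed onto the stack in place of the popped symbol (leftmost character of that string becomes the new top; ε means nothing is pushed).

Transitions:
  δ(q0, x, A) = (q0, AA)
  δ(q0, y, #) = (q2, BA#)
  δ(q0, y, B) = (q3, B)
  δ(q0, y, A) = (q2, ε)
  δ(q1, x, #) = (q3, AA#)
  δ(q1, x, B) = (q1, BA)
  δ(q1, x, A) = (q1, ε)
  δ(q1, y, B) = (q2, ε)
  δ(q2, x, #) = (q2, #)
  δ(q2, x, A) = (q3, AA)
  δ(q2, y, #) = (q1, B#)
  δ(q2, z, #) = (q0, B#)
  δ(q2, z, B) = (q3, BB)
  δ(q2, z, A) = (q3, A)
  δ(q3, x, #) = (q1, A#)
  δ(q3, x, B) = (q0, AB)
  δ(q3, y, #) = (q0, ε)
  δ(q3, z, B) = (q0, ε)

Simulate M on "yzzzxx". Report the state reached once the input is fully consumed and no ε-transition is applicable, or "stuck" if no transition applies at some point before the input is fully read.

stuck

(q0, yzzzxx, #)
  read y, top #: go to q2, push BA# → (q2, zzzxx, BA#)
  read z, top B: go to q3, push BB → (q3, zzxx, BBA#)
  read z, top B: go to q0, push ε → (q0, zxx, BA#)
No transition for (q0, z, top B); M blocks with input zxx remaining.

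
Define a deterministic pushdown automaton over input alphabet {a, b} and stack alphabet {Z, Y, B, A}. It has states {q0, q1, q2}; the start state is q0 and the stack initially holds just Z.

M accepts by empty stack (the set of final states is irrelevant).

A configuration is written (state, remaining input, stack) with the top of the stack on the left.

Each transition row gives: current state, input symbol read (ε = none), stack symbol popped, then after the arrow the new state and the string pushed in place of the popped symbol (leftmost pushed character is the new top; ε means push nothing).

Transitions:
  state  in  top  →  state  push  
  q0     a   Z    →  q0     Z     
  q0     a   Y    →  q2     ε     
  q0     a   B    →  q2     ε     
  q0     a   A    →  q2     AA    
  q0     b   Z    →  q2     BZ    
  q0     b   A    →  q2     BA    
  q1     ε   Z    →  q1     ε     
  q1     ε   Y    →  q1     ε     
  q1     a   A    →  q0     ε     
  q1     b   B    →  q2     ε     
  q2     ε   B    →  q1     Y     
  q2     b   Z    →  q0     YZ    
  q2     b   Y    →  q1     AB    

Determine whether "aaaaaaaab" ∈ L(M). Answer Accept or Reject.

(q0, aaaaaaaab, Z) ⊢ (q0, aaaaaaab, Z) ⊢ (q0, aaaaaab, Z) ⊢ (q0, aaaaab, Z) ⊢ (q0, aaaab, Z) ⊢ (q0, aaab, Z) ⊢ (q0, aab, Z) ⊢ (q0, ab, Z) ⊢ (q0, b, Z) ⊢ (q2, ε, BZ) ⊢ (q1, ε, YZ) ⊢ (q1, ε, Z) ⊢ (q1, ε, ε)
All input consumed and the stack is empty.

Accept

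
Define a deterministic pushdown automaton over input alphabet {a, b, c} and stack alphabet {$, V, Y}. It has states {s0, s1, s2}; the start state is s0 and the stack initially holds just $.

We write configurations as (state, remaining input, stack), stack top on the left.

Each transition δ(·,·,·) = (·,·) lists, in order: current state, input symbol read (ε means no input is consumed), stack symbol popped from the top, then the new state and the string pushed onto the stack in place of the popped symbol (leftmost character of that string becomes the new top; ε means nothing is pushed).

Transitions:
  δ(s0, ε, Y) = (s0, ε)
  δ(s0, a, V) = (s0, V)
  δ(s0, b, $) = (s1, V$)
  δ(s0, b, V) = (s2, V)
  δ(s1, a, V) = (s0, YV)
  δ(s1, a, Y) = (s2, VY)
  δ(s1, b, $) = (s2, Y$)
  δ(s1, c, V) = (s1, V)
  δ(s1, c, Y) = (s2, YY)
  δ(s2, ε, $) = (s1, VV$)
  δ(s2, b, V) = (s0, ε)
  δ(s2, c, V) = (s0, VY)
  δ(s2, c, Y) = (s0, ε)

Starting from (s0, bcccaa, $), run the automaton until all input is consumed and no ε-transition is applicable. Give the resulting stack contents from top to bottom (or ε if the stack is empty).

(s0, bcccaa, $)
  read b, top $: go to s1, push V$ → (s1, cccaa, V$)
  read c, top V: go to s1, push V → (s1, ccaa, V$)
  read c, top V: go to s1, push V → (s1, caa, V$)
  read c, top V: go to s1, push V → (s1, aa, V$)
  read a, top V: go to s0, push YV → (s0, a, YV$)
  ε-move, top Y: go to s0, push ε → (s0, a, V$)
  read a, top V: go to s0, push V → (s0, ε, V$)
All input consumed in state s0 with stack V$.

V$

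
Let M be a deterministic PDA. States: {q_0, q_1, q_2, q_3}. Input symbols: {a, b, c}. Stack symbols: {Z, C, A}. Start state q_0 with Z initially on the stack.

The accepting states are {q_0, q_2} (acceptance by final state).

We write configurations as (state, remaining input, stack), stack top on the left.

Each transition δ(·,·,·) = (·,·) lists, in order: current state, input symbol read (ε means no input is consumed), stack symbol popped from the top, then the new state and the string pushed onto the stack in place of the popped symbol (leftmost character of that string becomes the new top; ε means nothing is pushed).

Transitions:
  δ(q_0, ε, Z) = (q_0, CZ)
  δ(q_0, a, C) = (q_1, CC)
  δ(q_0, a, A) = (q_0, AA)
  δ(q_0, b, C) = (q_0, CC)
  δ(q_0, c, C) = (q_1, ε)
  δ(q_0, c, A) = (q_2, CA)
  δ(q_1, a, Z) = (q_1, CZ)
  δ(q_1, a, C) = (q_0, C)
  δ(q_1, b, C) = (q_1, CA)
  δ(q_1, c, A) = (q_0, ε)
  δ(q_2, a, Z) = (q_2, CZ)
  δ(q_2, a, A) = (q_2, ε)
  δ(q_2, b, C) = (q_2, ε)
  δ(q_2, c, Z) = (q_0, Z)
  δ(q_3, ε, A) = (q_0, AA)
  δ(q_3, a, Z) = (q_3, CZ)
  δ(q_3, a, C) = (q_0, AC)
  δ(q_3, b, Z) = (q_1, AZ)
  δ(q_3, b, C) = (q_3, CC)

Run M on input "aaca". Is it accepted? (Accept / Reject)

(q_0, aaca, Z)
  ε-move, top Z: go to q_0, push CZ → (q_0, aaca, CZ)
  read a, top C: go to q_1, push CC → (q_1, aca, CCZ)
  read a, top C: go to q_0, push C → (q_0, ca, CCZ)
  read c, top C: go to q_1, push ε → (q_1, a, CZ)
  read a, top C: go to q_0, push C → (q_0, ε, CZ)
All input consumed; state q_0 ∈ F.

Accept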